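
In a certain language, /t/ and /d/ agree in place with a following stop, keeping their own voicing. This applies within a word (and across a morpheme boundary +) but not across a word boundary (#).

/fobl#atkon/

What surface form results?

/t/ before /k/ (velar) → [k]

[fobl#akkon]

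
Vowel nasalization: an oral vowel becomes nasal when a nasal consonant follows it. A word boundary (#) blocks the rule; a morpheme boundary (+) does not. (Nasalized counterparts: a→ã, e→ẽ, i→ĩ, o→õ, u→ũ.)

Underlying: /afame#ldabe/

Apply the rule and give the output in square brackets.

[afãme#ldabe]

/a/ before nasal /m/ → [ã]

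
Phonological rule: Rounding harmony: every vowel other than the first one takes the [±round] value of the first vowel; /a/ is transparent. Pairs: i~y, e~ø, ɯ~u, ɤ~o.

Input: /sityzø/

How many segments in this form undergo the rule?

/y/ harmonizes with /i/ ([-round]) → [i]
/ø/ harmonizes with /i/ ([-round]) → [e]
2 segments change.

2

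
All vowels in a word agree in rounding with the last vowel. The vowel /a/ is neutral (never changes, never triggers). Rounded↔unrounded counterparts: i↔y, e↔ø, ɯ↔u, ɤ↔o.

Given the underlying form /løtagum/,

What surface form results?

[løtagum]

no segment meets the rule's conditions; no change.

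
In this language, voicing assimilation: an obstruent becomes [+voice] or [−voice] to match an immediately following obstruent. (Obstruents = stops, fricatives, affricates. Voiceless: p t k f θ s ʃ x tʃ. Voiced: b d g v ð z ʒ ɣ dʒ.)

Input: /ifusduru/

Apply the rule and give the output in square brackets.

[ifuzduru]

/s/ before /d/ (voiced) → [z]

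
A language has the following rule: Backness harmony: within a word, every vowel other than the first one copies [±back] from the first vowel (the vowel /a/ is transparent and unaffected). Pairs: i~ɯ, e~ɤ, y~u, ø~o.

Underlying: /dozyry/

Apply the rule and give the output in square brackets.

[dozuru]

/y/ harmonizes with /o/ ([+back]) → [u]
/y/ harmonizes with /o/ ([+back]) → [u]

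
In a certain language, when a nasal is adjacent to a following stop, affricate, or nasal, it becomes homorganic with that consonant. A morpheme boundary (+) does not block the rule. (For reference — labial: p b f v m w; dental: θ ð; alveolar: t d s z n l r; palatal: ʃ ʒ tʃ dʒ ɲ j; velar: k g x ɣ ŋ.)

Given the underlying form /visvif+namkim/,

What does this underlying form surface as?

[visvif+naŋkim]

/m/ before /k/ (velar) → [ŋ]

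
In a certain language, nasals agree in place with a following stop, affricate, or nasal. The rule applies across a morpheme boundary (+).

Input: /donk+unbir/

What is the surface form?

/n/ before /k/ (velar) → [ŋ]
/n/ before /b/ (labial) → [m]

[doŋk+umbir]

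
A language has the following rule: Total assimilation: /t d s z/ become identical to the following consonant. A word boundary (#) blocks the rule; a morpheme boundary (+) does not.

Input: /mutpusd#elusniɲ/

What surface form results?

/t/ before /p/ → [p] (total assimilation)
/s/ before /d/ → [d] (total assimilation)
/s/ before /n/ → [n] (total assimilation)

[muppudd#elunniɲ]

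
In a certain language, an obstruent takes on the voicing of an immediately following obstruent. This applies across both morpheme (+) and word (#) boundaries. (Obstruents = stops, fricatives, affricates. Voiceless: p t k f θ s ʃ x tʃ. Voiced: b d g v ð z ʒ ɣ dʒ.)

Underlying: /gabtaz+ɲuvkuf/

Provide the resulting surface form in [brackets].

/b/ before /t/ (voiceless) → [p]
/v/ before /k/ (voiceless) → [f]

[gaptaz+ɲufkuf]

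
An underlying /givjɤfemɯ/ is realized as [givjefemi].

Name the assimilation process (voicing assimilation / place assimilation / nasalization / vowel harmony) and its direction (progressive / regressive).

/ɤ/→[e] /ɯ/→[i].
Vowels agree with the first vowel, so the harmony is progressive.

vowel harmony, progressive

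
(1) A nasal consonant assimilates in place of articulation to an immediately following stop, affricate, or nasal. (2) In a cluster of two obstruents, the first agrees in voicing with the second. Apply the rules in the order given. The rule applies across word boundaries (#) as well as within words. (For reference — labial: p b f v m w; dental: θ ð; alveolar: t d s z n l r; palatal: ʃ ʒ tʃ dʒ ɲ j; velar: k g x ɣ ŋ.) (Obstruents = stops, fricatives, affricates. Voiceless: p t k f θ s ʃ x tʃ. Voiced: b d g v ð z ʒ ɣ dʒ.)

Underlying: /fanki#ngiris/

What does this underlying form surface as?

Rule 1: /n/ before /k/ (velar) → [ŋ]
Rule 1: /n/ before /g/ (velar) → [ŋ]
After rule 1: faŋki#ŋgiris
Rule 2: no segment meets the rule's conditions; no change.

[faŋki#ŋgiris]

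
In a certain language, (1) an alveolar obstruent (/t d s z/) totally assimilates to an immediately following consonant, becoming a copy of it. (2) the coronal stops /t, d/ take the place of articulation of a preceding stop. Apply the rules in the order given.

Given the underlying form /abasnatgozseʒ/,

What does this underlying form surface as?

Rule 1: /s/ before /n/ → [n] (total assimilation)
Rule 1: /t/ before /g/ → [g] (total assimilation)
Rule 1: /z/ before /s/ → [s] (total assimilation)
After rule 1: abannaggosseʒ
Rule 2: no segment meets the rule's conditions; no change.

[abannaggosseʒ]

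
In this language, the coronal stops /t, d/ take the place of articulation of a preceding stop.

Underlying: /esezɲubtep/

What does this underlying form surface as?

/t/ after /b/ (labial) → [p]

[esezɲubpep]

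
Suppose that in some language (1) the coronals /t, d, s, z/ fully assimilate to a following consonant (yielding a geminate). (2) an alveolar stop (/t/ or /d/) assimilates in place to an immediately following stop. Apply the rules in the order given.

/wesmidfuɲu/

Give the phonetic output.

Rule 1: /s/ before /m/ → [m] (total assimilation)
Rule 1: /d/ before /f/ → [f] (total assimilation)
After rule 1: wemmiffuɲu
Rule 2: no segment meets the rule's conditions; no change.

[wemmiffuɲu]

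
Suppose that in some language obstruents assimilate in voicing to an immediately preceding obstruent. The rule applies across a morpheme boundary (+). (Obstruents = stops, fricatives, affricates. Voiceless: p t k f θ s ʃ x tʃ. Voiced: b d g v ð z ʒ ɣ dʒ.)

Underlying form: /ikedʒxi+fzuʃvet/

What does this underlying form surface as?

[ikedʒɣi+fsuʃfet]

/x/ after /dʒ/ (voiced) → [ɣ]
/z/ after /f/ (voiceless) → [s]
/v/ after /ʃ/ (voiceless) → [f]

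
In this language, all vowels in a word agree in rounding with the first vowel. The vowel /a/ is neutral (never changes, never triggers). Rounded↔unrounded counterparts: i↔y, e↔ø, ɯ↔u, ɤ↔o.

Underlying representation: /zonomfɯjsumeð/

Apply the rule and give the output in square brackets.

/ɯ/ harmonizes with /o/ ([+round]) → [u]
/e/ harmonizes with /o/ ([+round]) → [ø]

[zonomfujsumøð]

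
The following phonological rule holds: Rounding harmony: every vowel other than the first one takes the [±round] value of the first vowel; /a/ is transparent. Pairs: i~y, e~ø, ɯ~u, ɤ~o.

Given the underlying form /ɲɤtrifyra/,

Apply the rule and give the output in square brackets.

/y/ harmonizes with /ɤ/ ([-round]) → [i]

[ɲɤtrifira]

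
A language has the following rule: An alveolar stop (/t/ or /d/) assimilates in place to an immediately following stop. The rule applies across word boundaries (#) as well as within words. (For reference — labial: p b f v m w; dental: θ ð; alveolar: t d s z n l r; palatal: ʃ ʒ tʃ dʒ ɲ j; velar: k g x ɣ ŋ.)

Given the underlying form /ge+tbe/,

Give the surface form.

[ge+pbe]

/t/ before /b/ (labial) → [p]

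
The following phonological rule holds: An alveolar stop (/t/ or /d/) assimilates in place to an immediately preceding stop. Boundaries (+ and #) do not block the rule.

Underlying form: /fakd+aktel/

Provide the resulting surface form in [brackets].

[fakg+akkel]

/d/ after /k/ (velar) → [g]
/t/ after /k/ (velar) → [k]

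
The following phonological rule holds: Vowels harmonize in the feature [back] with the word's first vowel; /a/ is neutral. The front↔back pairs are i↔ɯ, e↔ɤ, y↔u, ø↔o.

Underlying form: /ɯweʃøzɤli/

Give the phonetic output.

[ɯwɤʃozɤlɯ]

/e/ harmonizes with /ɯ/ ([+back]) → [ɤ]
/ø/ harmonizes with /ɯ/ ([+back]) → [o]
/i/ harmonizes with /ɯ/ ([+back]) → [ɯ]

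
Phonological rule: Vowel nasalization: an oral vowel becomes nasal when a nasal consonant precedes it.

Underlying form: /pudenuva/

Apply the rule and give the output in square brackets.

/u/ after nasal /n/ → [ũ]

[pudenũva]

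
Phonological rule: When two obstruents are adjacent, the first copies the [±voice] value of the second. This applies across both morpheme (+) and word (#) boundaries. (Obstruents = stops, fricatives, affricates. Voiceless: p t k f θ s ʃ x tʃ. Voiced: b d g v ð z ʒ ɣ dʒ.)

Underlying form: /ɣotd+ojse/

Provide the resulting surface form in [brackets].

[ɣodd+ojse]

/t/ before /d/ (voiced) → [d]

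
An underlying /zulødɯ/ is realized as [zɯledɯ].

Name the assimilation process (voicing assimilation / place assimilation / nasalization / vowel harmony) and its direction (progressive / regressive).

vowel harmony, regressive

/u/→[ɯ] /ø/→[e].
Vowels agree with the last vowel, so the harmony is regressive.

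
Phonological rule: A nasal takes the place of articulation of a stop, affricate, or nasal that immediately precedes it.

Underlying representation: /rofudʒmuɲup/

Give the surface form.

/m/ after /dʒ/ (palatal) → [ɲ]

[rofudʒɲuɲup]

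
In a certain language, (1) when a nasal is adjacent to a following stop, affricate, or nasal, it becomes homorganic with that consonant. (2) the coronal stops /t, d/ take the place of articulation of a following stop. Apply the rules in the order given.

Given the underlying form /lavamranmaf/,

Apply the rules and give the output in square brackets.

[lavamrammaf]

Rule 1: /n/ before /m/ (labial) → [m]
After rule 1: lavamrammaf
Rule 2: no segment meets the rule's conditions; no change.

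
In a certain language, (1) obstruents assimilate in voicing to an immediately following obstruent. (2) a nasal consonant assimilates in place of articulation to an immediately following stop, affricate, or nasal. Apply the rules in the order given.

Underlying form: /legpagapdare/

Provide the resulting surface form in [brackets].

Rule 1: /g/ before /p/ (voiceless) → [k]
Rule 1: /p/ before /d/ (voiced) → [b]
After rule 1: lekpagabdare
Rule 2: no segment meets the rule's conditions; no change.

[lekpagabdare]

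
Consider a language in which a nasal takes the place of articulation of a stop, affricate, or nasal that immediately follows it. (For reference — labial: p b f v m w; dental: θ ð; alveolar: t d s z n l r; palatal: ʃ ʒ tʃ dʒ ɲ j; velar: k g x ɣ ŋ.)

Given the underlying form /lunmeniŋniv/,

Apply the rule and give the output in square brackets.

[lummeninniv]

/n/ before /m/ (labial) → [m]
/ŋ/ before /n/ (alveolar) → [n]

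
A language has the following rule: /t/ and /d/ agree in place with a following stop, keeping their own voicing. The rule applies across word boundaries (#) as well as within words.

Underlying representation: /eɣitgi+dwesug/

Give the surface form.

/t/ before /g/ (velar) → [k]

[eɣikgi+dwesug]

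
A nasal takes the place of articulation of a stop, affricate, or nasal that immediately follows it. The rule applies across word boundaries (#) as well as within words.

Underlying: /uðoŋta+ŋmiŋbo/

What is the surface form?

[uðonta+mmimbo]

/ŋ/ before /t/ (alveolar) → [n]
/ŋ/ before /m/ (labial) → [m]
/ŋ/ before /b/ (labial) → [m]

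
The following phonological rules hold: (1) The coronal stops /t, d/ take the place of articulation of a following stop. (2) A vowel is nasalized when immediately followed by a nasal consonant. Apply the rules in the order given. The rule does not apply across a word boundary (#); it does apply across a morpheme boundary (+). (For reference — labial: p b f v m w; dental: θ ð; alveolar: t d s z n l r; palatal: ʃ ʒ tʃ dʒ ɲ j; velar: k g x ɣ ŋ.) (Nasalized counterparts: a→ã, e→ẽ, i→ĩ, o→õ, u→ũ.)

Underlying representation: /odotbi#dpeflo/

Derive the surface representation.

[odopbi#bpeflo]

Rule 1: /t/ before /b/ (labial) → [p]
Rule 1: /d/ before /p/ (labial) → [b]
After rule 1: odopbi#bpeflo
Rule 2: no segment meets the rule's conditions; no change.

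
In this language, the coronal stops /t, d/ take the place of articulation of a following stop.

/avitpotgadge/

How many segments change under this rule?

/t/ before /p/ (labial) → [p]
/t/ before /g/ (velar) → [k]
/d/ before /g/ (velar) → [g]
3 segments change.

3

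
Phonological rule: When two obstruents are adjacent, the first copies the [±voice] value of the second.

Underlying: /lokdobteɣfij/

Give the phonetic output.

/k/ before /d/ (voiced) → [g]
/b/ before /t/ (voiceless) → [p]
/ɣ/ before /f/ (voiceless) → [x]

[logdoptexfij]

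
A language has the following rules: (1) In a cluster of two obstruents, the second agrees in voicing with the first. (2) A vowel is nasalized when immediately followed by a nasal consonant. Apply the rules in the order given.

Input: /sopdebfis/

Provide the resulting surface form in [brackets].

Rule 1: /d/ after /p/ (voiceless) → [t]
Rule 1: /f/ after /b/ (voiced) → [v]
After rule 1: soptebvis
Rule 2: no segment meets the rule's conditions; no change.

[soptebvis]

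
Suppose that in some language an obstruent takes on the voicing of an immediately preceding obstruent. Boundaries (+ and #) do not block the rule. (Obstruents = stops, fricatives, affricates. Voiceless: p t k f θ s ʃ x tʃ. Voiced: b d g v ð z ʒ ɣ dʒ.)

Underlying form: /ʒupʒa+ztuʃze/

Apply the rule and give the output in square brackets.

[ʒupʃa+zduʃse]

/ʒ/ after /p/ (voiceless) → [ʃ]
/t/ after /z/ (voiced) → [d]
/z/ after /ʃ/ (voiceless) → [s]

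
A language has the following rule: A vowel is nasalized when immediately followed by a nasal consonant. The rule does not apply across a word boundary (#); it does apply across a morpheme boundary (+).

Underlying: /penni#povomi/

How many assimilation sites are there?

2

/e/ before nasal /n/ → [ẽ]
/o/ before nasal /m/ → [õ]
2 segments change.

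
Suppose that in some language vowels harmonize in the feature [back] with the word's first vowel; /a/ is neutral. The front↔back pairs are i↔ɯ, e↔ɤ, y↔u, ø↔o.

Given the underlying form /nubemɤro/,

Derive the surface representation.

/e/ harmonizes with /u/ ([+back]) → [ɤ]

[nubɤmɤro]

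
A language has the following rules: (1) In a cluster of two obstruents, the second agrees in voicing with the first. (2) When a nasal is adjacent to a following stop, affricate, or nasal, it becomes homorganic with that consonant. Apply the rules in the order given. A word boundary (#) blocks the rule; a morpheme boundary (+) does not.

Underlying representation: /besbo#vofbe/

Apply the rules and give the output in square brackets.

Rule 1: /b/ after /s/ (voiceless) → [p]
Rule 1: /b/ after /f/ (voiceless) → [p]
After rule 1: bespo#vofpe
Rule 2: no segment meets the rule's conditions; no change.

[bespo#vofpe]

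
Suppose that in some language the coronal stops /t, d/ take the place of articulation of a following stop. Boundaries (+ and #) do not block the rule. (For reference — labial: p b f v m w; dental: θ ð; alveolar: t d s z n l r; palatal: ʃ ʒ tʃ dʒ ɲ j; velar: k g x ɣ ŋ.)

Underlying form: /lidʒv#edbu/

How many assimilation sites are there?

/d/ before /b/ (labial) → [b]
1 segment changes.

1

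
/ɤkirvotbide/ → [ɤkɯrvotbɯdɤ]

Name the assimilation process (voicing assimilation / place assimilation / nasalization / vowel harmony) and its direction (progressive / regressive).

vowel harmony, progressive

/i/→[ɯ] /i/→[ɯ] /e/→[ɤ].
Vowels agree with the first vowel, so the harmony is progressive.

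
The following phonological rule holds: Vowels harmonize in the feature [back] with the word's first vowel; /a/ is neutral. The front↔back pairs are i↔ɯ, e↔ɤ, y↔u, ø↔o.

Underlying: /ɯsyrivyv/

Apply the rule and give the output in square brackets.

[ɯsurɯvuv]

/y/ harmonizes with /ɯ/ ([+back]) → [u]
/i/ harmonizes with /ɯ/ ([+back]) → [ɯ]
/y/ harmonizes with /ɯ/ ([+back]) → [u]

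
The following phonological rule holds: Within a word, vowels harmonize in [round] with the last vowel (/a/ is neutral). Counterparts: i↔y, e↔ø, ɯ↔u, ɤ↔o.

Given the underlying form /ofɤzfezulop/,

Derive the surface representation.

/ɤ/ harmonizes with /o/ ([+round]) → [o]
/e/ harmonizes with /o/ ([+round]) → [ø]

[ofozføzulop]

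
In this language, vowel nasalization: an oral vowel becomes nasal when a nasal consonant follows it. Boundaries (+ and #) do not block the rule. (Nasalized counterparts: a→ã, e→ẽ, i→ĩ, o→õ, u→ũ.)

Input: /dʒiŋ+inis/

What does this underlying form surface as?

/i/ before nasal /ŋ/ → [ĩ]
/i/ before nasal /n/ → [ĩ]

[dʒĩŋ+ĩnis]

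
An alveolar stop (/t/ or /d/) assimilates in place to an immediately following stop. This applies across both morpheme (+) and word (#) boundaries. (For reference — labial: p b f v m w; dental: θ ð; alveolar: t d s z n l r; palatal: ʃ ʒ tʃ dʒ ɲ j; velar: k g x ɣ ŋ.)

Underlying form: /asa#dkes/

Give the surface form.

[asa#gkes]

/d/ before /k/ (velar) → [g]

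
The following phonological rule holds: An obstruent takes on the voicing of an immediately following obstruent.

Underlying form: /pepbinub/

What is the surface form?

[pebbinub]

/p/ before /b/ (voiced) → [b]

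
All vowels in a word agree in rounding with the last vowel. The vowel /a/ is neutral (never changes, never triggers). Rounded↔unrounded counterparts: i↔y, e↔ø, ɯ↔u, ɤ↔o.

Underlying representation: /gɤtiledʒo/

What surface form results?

/ɤ/ harmonizes with /o/ ([+round]) → [o]
/i/ harmonizes with /o/ ([+round]) → [y]
/e/ harmonizes with /o/ ([+round]) → [ø]

[gotylødʒo]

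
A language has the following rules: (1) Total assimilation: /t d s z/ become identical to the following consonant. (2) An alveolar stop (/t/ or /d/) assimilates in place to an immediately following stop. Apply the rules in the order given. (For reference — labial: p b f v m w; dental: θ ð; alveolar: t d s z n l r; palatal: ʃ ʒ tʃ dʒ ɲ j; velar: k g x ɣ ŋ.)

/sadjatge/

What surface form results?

Rule 1: /d/ before /j/ → [j] (total assimilation)
Rule 1: /t/ before /g/ → [g] (total assimilation)
After rule 1: sajjagge
Rule 2: no segment meets the rule's conditions; no change.

[sajjagge]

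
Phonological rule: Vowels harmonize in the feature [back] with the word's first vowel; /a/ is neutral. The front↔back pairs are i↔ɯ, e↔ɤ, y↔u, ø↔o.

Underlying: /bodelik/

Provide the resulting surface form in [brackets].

/e/ harmonizes with /o/ ([+back]) → [ɤ]
/i/ harmonizes with /o/ ([+back]) → [ɯ]

[bodɤlɯk]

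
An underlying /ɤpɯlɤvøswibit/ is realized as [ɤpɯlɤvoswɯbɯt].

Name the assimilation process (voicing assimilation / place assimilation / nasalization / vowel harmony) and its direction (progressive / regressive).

vowel harmony, progressive

/ø/→[o] /i/→[ɯ] /i/→[ɯ].
Vowels agree with the first vowel, so the harmony is progressive.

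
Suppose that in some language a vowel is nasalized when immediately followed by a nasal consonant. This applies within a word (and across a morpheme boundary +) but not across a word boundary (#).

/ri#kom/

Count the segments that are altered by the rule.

1

/o/ before nasal /m/ → [õ]
1 segment changes.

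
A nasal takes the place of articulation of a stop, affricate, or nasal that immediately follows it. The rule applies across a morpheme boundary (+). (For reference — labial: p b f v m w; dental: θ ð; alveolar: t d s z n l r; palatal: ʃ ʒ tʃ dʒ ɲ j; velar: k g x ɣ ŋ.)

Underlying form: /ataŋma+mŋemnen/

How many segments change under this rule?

/ŋ/ before /m/ (labial) → [m]
/m/ before /ŋ/ (velar) → [ŋ]
/m/ before /n/ (alveolar) → [n]
3 segments change.

3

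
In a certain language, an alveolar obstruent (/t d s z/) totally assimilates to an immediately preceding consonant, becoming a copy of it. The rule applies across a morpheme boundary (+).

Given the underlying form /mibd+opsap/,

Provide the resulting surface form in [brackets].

/d/ after /b/ → [b] (total assimilation)
/s/ after /p/ → [p] (total assimilation)

[mibb+oppap]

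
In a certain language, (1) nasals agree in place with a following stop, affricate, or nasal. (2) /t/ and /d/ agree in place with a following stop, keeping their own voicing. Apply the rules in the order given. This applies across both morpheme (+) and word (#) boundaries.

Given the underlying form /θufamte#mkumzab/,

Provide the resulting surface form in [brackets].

Rule 1: /m/ before /t/ (alveolar) → [n]
Rule 1: /m/ before /k/ (velar) → [ŋ]
After rule 1: θufante#ŋkumzab
Rule 2: no segment meets the rule's conditions; no change.

[θufante#ŋkumzab]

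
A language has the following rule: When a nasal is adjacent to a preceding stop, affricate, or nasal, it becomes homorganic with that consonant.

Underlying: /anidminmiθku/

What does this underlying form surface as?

[anidninniθku]

/m/ after /d/ (alveolar) → [n]
/m/ after /n/ (alveolar) → [n]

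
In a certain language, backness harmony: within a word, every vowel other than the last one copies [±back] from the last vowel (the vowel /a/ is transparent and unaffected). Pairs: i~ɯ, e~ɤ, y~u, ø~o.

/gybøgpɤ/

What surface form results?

/y/ harmonizes with /ɤ/ ([+back]) → [u]
/ø/ harmonizes with /ɤ/ ([+back]) → [o]

[gubogpɤ]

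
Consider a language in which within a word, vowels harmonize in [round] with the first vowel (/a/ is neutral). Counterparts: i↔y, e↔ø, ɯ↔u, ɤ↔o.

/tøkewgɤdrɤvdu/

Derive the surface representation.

/e/ harmonizes with /ø/ ([+round]) → [ø]
/ɤ/ harmonizes with /ø/ ([+round]) → [o]
/ɤ/ harmonizes with /ø/ ([+round]) → [o]

[tøkøwgodrovdu]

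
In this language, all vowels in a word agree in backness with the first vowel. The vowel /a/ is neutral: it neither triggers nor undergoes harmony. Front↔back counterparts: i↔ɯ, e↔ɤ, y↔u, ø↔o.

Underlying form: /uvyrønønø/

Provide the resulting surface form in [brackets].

/y/ harmonizes with /u/ ([+back]) → [u]
/ø/ harmonizes with /u/ ([+back]) → [o]
/ø/ harmonizes with /u/ ([+back]) → [o]
/ø/ harmonizes with /u/ ([+back]) → [o]

[uvuronono]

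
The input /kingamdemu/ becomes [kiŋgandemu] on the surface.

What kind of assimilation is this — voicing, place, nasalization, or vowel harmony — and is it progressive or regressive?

place assimilation, regressive

/n/→[ŋ] /m/→[n].
Each target copies a feature from the following segment, so the direction is regressive.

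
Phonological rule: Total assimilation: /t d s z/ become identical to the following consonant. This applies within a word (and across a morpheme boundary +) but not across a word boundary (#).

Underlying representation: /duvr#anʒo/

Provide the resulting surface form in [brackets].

[duvr#anʒo]

no segment meets the rule's conditions; no change.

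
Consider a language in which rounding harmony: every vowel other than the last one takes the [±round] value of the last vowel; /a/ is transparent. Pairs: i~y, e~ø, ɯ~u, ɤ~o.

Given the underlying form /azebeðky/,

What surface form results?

[azøbøðky]

/e/ harmonizes with /y/ ([+round]) → [ø]
/e/ harmonizes with /y/ ([+round]) → [ø]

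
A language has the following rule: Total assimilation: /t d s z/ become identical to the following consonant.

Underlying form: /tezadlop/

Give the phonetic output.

/d/ before /l/ → [l] (total assimilation)

[tezallop]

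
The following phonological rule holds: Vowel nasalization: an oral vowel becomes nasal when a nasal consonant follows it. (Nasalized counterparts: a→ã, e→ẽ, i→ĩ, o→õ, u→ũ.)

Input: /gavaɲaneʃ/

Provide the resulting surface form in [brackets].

[gavãɲãneʃ]

/a/ before nasal /ɲ/ → [ã]
/a/ before nasal /n/ → [ã]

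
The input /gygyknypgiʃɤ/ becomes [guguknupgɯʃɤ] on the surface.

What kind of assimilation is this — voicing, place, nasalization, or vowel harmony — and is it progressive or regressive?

/y/→[u] /y/→[u] /y/→[u] /i/→[ɯ].
Vowels agree with the last vowel, so the harmony is regressive.

vowel harmony, regressive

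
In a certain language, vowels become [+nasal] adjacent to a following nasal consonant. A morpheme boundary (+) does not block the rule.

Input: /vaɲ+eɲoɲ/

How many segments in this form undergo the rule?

3

/a/ before nasal /ɲ/ → [ã]
/e/ before nasal /ɲ/ → [ẽ]
/o/ before nasal /ɲ/ → [õ]
3 segments change.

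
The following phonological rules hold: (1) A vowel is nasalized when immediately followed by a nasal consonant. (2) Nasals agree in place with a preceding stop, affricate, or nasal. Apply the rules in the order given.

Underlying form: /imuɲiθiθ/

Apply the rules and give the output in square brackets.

[ĩmũɲiθiθ]

Rule 1: /i/ before nasal /m/ → [ĩ]
Rule 1: /u/ before nasal /ɲ/ → [ũ]
After rule 1: ĩmũɲiθiθ
Rule 2: no segment meets the rule's conditions; no change.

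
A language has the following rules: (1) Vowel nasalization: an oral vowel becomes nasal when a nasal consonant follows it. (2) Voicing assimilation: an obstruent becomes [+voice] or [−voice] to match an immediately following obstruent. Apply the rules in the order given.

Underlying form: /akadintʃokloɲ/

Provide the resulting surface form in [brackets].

Rule 1: /i/ before nasal /n/ → [ĩ]
Rule 1: /o/ before nasal /ɲ/ → [õ]
After rule 1: akadĩntʃoklõɲ
Rule 2: no segment meets the rule's conditions; no change.

[akadĩntʃoklõɲ]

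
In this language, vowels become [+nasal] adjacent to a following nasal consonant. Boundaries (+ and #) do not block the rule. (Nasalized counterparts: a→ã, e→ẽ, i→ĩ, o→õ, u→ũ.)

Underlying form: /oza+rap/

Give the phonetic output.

[oza+rap]

no segment meets the rule's conditions; no change.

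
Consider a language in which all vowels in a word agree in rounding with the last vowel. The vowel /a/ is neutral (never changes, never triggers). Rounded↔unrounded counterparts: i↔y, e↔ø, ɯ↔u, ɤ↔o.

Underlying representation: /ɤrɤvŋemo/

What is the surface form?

[orovŋømo]

/ɤ/ harmonizes with /o/ ([+round]) → [o]
/ɤ/ harmonizes with /o/ ([+round]) → [o]
/e/ harmonizes with /o/ ([+round]) → [ø]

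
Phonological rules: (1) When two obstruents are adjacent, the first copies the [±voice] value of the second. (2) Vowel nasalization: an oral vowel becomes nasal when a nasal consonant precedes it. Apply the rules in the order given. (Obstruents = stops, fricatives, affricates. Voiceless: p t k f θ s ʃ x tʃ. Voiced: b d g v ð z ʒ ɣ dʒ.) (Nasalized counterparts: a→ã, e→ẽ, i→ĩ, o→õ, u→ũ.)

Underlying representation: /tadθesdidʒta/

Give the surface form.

[tatθezditʃta]

Rule 1: /d/ before /θ/ (voiceless) → [t]
Rule 1: /s/ before /d/ (voiced) → [z]
Rule 1: /dʒ/ before /t/ (voiceless) → [tʃ]
After rule 1: tatθezditʃta
Rule 2: no segment meets the rule's conditions; no change.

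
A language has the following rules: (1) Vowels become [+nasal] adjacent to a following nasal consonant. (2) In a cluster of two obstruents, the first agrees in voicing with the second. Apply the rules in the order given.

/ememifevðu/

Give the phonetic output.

[ẽmẽmifevðu]

Rule 1: /e/ before nasal /m/ → [ẽ]
Rule 1: /e/ before nasal /m/ → [ẽ]
After rule 1: ẽmẽmifevðu
Rule 2: no segment meets the rule's conditions; no change.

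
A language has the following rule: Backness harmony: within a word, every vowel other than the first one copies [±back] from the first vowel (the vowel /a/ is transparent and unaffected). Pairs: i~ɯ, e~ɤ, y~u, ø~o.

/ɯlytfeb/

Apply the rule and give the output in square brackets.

/y/ harmonizes with /ɯ/ ([+back]) → [u]
/e/ harmonizes with /ɯ/ ([+back]) → [ɤ]

[ɯlutfɤb]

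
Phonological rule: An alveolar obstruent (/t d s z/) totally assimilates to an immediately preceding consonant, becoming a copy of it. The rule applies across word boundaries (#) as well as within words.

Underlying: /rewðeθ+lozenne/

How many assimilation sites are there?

0

No segment meets the rule's conditions.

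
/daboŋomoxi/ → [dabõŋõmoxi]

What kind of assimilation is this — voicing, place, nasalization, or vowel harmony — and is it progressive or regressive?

/o/→[õ] /o/→[õ].
Each target copies a feature from the following segment, so the direction is regressive.

nasalization, regressive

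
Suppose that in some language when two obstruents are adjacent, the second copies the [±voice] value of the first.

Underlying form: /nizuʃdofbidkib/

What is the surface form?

[nizuʃtofpidgib]

/d/ after /ʃ/ (voiceless) → [t]
/b/ after /f/ (voiceless) → [p]
/k/ after /d/ (voiced) → [g]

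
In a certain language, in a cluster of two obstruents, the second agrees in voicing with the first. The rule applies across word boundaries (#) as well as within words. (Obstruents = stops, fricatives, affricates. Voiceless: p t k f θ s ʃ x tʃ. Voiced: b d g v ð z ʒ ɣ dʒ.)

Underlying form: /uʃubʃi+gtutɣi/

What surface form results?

[uʃubʒi+gdutxi]

/ʃ/ after /b/ (voiced) → [ʒ]
/t/ after /g/ (voiced) → [d]
/ɣ/ after /t/ (voiceless) → [x]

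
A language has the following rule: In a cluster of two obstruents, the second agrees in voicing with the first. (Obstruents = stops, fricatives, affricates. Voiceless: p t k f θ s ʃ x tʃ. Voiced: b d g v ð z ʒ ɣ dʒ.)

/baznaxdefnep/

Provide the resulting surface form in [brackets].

[baznaxtefnep]

/d/ after /x/ (voiceless) → [t]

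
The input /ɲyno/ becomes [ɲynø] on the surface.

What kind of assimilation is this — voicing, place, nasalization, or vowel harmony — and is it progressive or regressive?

vowel harmony, progressive

/o/→[ø].
Vowels agree with the first vowel, so the harmony is progressive.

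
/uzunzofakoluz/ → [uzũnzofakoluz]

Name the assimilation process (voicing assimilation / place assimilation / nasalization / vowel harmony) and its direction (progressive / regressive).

nasalization, regressive

/u/→[ũ].
Each target copies a feature from the following segment, so the direction is regressive.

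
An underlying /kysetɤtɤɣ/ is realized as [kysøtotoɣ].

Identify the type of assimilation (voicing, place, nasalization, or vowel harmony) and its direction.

vowel harmony, progressive

/e/→[ø] /ɤ/→[o] /ɤ/→[o].
Vowels agree with the first vowel, so the harmony is progressive.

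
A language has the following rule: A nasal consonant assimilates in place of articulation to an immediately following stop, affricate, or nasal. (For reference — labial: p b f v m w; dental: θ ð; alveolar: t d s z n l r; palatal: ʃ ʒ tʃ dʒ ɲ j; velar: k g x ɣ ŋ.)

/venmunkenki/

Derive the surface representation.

/n/ before /m/ (labial) → [m]
/n/ before /k/ (velar) → [ŋ]
/n/ before /k/ (velar) → [ŋ]

[vemmuŋkeŋki]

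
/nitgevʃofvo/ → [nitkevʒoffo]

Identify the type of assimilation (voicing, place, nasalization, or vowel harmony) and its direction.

voicing assimilation, progressive

/g/→[k] /ʃ/→[ʒ] /v/→[f].
Each target copies a feature from the preceding segment, so the direction is progressive.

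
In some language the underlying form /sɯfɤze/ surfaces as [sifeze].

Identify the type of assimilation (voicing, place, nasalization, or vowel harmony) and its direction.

vowel harmony, regressive

/ɯ/→[i] /ɤ/→[e].
Vowels agree with the last vowel, so the harmony is regressive.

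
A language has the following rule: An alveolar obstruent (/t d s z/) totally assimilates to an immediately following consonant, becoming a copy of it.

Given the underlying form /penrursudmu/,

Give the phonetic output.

[penrursummu]

/d/ before /m/ → [m] (total assimilation)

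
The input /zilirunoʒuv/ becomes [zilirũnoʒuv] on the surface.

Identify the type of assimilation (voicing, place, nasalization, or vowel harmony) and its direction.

nasalization, regressive

/u/→[ũ].
Each target copies a feature from the following segment, so the direction is regressive.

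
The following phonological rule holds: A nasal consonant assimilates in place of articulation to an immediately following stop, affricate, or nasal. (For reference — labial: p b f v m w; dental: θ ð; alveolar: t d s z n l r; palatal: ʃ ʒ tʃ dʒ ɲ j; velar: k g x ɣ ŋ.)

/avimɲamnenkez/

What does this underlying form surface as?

/m/ before /ɲ/ (palatal) → [ɲ]
/m/ before /n/ (alveolar) → [n]
/n/ before /k/ (velar) → [ŋ]

[aviɲɲanneŋkez]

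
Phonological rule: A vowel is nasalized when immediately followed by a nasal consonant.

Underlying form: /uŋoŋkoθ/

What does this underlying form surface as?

[ũŋõŋkoθ]

/u/ before nasal /ŋ/ → [ũ]
/o/ before nasal /ŋ/ → [õ]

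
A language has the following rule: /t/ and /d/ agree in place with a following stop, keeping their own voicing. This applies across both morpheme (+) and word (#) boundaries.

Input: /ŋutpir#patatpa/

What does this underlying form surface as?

[ŋuppir#patappa]

/t/ before /p/ (labial) → [p]
/t/ before /p/ (labial) → [p]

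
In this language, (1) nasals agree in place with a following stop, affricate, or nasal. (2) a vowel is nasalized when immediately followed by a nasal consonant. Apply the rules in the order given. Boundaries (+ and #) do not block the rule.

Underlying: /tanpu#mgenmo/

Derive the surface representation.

[tãmpũ#ŋgẽmmo]

Rule 1: /n/ before /p/ (labial) → [m]
Rule 1: /m/ before /g/ (velar) → [ŋ]
Rule 1: /n/ before /m/ (labial) → [m]
After rule 1: tampu#ŋgemmo
Rule 2: /a/ before nasal /m/ → [ã]
Rule 2: /u/ before nasal /ŋ/ → [ũ]
Rule 2: /e/ before nasal /m/ → [ẽ]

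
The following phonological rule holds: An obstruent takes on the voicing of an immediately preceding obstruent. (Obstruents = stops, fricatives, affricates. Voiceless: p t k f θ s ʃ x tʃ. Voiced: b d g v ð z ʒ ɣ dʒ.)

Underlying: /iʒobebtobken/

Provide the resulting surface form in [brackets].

[iʒobebdobgen]

/t/ after /b/ (voiced) → [d]
/k/ after /b/ (voiced) → [g]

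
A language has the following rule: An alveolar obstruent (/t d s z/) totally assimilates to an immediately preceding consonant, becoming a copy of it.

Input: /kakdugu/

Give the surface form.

/d/ after /k/ → [k] (total assimilation)

[kakkugu]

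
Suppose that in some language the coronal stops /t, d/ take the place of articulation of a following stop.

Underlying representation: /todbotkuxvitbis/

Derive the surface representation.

[tobbokkuxvipbis]

/d/ before /b/ (labial) → [b]
/t/ before /k/ (velar) → [k]
/t/ before /b/ (labial) → [p]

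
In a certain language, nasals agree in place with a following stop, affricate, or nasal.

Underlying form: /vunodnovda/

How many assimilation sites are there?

No segment meets the rule's conditions.

0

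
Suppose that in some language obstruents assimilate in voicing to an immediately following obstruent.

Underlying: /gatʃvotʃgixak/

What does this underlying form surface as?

[gadʒvodʒgixak]

/tʃ/ before /v/ (voiced) → [dʒ]
/tʃ/ before /g/ (voiced) → [dʒ]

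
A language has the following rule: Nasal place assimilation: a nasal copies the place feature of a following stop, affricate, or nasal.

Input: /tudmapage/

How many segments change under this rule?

0

No segment meets the rule's conditions.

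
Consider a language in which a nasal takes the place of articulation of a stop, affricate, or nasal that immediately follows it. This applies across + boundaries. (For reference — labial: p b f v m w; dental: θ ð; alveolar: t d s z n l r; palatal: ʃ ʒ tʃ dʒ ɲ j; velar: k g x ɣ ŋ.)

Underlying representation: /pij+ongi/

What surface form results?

/n/ before /g/ (velar) → [ŋ]

[pij+oŋgi]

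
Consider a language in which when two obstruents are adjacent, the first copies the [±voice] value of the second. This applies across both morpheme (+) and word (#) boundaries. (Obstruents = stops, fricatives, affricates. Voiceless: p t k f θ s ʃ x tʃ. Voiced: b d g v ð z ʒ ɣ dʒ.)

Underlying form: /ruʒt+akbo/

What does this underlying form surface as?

/ʒ/ before /t/ (voiceless) → [ʃ]
/k/ before /b/ (voiced) → [g]

[ruʃt+agbo]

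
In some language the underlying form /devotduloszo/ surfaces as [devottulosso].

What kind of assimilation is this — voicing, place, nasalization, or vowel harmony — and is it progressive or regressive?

/d/→[t] /z/→[s].
Each target copies a feature from the preceding segment, so the direction is progressive.

voicing assimilation, progressive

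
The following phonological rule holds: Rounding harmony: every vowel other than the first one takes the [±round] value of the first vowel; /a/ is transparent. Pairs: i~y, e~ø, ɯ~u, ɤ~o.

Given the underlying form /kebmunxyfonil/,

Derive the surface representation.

/u/ harmonizes with /e/ ([-round]) → [ɯ]
/y/ harmonizes with /e/ ([-round]) → [i]
/o/ harmonizes with /e/ ([-round]) → [ɤ]

[kebmɯnxifɤnil]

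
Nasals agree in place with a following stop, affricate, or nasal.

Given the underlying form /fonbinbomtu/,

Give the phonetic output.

/n/ before /b/ (labial) → [m]
/n/ before /b/ (labial) → [m]
/m/ before /t/ (alveolar) → [n]

[fombimbontu]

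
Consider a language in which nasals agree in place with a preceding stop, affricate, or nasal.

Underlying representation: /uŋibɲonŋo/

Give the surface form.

/ɲ/ after /b/ (labial) → [m]
/ŋ/ after /n/ (alveolar) → [n]

[uŋibmonno]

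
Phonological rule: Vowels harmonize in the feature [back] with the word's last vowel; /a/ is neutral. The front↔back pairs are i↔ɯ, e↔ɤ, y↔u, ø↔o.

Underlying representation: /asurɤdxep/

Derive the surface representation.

/u/ harmonizes with /e/ ([-back]) → [y]
/ɤ/ harmonizes with /e/ ([-back]) → [e]

[asyredxep]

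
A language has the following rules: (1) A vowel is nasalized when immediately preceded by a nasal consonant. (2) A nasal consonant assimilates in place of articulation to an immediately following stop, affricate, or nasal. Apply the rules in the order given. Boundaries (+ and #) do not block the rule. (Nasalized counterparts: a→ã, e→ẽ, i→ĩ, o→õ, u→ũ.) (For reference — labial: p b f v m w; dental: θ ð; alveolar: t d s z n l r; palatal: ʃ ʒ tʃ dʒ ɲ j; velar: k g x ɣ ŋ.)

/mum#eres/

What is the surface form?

[mũm#ẽres]

Rule 1: /u/ after nasal /m/ → [ũ]
Rule 1: /e/ after nasal /m/ → [ẽ]
After rule 1: mũm#ẽres
Rule 2: no segment meets the rule's conditions; no change.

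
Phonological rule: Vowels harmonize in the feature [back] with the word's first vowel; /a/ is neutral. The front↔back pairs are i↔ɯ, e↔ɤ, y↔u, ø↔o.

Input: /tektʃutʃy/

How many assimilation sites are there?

1

/u/ harmonizes with /e/ ([-back]) → [y]
1 segment changes.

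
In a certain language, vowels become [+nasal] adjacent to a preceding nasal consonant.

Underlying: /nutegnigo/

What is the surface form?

/u/ after nasal /n/ → [ũ]
/i/ after nasal /n/ → [ĩ]

[nũtegnĩgo]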